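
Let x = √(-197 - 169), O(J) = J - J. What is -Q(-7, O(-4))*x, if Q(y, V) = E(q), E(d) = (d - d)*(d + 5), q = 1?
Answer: 0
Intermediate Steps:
O(J) = 0
E(d) = 0 (E(d) = 0*(5 + d) = 0)
x = I*√366 (x = √(-366) = I*√366 ≈ 19.131*I)
Q(y, V) = 0
-Q(-7, O(-4))*x = -0*I*√366 = -1*0 = 0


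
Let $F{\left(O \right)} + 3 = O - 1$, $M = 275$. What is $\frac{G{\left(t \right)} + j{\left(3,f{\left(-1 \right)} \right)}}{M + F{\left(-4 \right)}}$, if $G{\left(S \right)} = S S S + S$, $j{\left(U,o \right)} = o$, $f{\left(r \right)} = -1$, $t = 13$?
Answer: $\frac{2209}{267} \approx 8.2734$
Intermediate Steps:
$F{\left(O \right)} = -4 + O$ ($F{\left(O \right)} = -3 + \left(O - 1\right) = -3 + \left(-1 + O\right) = -4 + O$)
$G{\left(S \right)} = S + S^{3}$ ($G{\left(S \right)} = S S^{2} + S = S^{3} + S = S + S^{3}$)
$\frac{G{\left(t \right)} + j{\left(3,f{\left(-1 \right)} \right)}}{M + F{\left(-4 \right)}} = \frac{\left(13 + 13^{3}\right) - 1}{275 - 8} = \frac{\left(13 + 2197\right) - 1}{275 - 8} = \frac{2210 - 1}{267} = 2209 \cdot \frac{1}{267} = \frac{2209}{267}$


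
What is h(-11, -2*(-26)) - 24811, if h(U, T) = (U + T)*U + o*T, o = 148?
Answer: -17566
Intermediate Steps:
h(U, T) = 148*T + U*(T + U) (h(U, T) = (U + T)*U + 148*T = (T + U)*U + 148*T = U*(T + U) + 148*T = 148*T + U*(T + U))
h(-11, -2*(-26)) - 24811 = ((-11)**2 + 148*(-2*(-26)) - 2*(-26)*(-11)) - 24811 = (121 + 148*52 + 52*(-11)) - 24811 = (121 + 7696 - 572) - 24811 = 7245 - 24811 = -17566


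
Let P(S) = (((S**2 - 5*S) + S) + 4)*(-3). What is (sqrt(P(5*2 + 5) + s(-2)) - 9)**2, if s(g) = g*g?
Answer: (9 - I*sqrt(503))**2 ≈ -422.0 - 403.7*I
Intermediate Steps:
s(g) = g**2
P(S) = -12 - 3*S**2 + 12*S (P(S) = ((S**2 - 4*S) + 4)*(-3) = (4 + S**2 - 4*S)*(-3) = -12 - 3*S**2 + 12*S)
(sqrt(P(5*2 + 5) + s(-2)) - 9)**2 = (sqrt((-12 - 3*(5*2 + 5)**2 + 12*(5*2 + 5)) + (-2)**2) - 9)**2 = (sqrt((-12 - 3*(10 + 5)**2 + 12*(10 + 5)) + 4) - 9)**2 = (sqrt((-12 - 3*15**2 + 12*15) + 4) - 9)**2 = (sqrt((-12 - 3*225 + 180) + 4) - 9)**2 = (sqrt((-12 - 675 + 180) + 4) - 9)**2 = (sqrt(-507 + 4) - 9)**2 = (sqrt(-503) - 9)**2 = (I*sqrt(503) - 9)**2 = (-9 + I*sqrt(503))**2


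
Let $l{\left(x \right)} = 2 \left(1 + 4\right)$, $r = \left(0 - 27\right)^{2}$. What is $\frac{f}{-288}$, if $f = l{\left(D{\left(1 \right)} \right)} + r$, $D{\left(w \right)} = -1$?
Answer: $- \frac{739}{288} \approx -2.566$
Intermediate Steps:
$r = 729$ ($r = \left(-27\right)^{2} = 729$)
$l{\left(x \right)} = 10$ ($l{\left(x \right)} = 2 \cdot 5 = 10$)
$f = 739$ ($f = 10 + 729 = 739$)
$\frac{f}{-288} = \frac{739}{-288} = 739 \left(- \frac{1}{288}\right) = - \frac{739}{288}$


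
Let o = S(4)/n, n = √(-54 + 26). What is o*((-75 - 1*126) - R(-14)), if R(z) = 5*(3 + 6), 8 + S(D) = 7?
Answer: -123*I*√7/7 ≈ -46.49*I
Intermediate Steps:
S(D) = -1 (S(D) = -8 + 7 = -1)
n = 2*I*√7 (n = √(-28) = 2*I*√7 ≈ 5.2915*I)
R(z) = 45 (R(z) = 5*9 = 45)
o = I*√7/14 (o = -1/(2*I*√7) = -(-1)*I*√7/14 = I*√7/14 ≈ 0.18898*I)
o*((-75 - 1*126) - R(-14)) = (I*√7/14)*((-75 - 1*126) - 1*45) = (I*√7/14)*((-75 - 126) - 45) = (I*√7/14)*(-201 - 45) = (I*√7/14)*(-246) = -123*I*√7/7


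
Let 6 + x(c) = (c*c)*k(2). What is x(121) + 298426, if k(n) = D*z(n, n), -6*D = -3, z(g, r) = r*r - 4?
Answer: 298420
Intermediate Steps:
z(g, r) = -4 + r**2 (z(g, r) = r**2 - 4 = -4 + r**2)
D = 1/2 (D = -1/6*(-3) = 1/2 ≈ 0.50000)
k(n) = -2 + n**2/2 (k(n) = (-4 + n**2)/2 = -2 + n**2/2)
x(c) = -6 (x(c) = -6 + (c*c)*(-2 + (1/2)*2**2) = -6 + c**2*(-2 + (1/2)*4) = -6 + c**2*(-2 + 2) = -6 + c**2*0 = -6 + 0 = -6)
x(121) + 298426 = -6 + 298426 = 298420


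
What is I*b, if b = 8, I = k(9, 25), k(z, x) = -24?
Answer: -192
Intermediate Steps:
I = -24
I*b = -24*8 = -192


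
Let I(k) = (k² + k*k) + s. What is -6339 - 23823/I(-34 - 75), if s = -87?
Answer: -150099648/23675 ≈ -6340.0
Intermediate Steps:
I(k) = -87 + 2*k² (I(k) = (k² + k*k) - 87 = (k² + k²) - 87 = 2*k² - 87 = -87 + 2*k²)
-6339 - 23823/I(-34 - 75) = -6339 - 23823/(-87 + 2*(-34 - 75)²) = -6339 - 23823/(-87 + 2*(-109)²) = -6339 - 23823/(-87 + 2*11881) = -6339 - 23823/(-87 + 23762) = -6339 - 23823/23675 = -150099648/23675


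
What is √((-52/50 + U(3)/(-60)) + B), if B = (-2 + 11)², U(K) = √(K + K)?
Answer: √(71964 - 15*√6)/30 ≈ 8.9398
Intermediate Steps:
U(K) = √2*√K (U(K) = √(2*K) = √2*√K)
B = 81 (B = 9² = 81)
√((-52/50 + U(3)/(-60)) + B) = √((-52/50 + (√2*√3)/(-60)) + 81) = √((-52*1/50 + √6*(-1/60)) + 81) = √((-26/25 - √6/60) + 81) = √(1999/25 - √6/60)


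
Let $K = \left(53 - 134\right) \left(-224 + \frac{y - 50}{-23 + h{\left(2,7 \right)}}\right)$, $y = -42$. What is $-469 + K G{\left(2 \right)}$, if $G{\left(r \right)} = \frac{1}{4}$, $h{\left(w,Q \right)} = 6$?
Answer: $\frac{67276}{17} \approx 3957.4$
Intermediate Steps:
$G{\left(r \right)} = \frac{1}{4}$
$K = \frac{300996}{17}$ ($K = \left(53 - 134\right) \left(-224 + \frac{-42 - 50}{-23 + 6}\right) = - 81 \left(-224 - \frac{92}{-17}\right) = - 81 \left(-224 - - \frac{92}{17}\right) = - 81 \left(-224 + \frac{92}{17}\right) = \left(-81\right) \left(- \frac{3716}{17}\right) = \frac{300996}{17} \approx 17706.0$)
$-469 + K G{\left(2 \right)} = -469 + \frac{300996}{17} \cdot \frac{1}{4} = -469 + \frac{75249}{17} = \frac{67276}{17}$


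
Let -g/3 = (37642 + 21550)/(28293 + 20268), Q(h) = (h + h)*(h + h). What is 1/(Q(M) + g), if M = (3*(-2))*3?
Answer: 16187/20919160 ≈ 0.00077379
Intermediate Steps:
M = -18 (M = -6*3 = -18)
Q(h) = 4*h² (Q(h) = (2*h)*(2*h) = 4*h²)
g = -59192/16187 (g = -3*(37642 + 21550)/(28293 + 20268) = -177576/48561 = -3*59192/48561 = -59192/16187 ≈ -3.6568)
1/(Q(M) + g) = 1/(4*(-18)² - 59192/16187) = 1/(4*324 - 59192/16187) = 1/(1296 - 59192/16187) = 1/(20919160/16187) = 16187/20919160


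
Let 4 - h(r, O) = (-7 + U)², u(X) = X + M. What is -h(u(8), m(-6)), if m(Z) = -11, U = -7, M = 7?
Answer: 192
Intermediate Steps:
u(X) = 7 + X (u(X) = X + 7 = 7 + X)
h(r, O) = -192 (h(r, O) = 4 - (-7 - 7)² = 4 - 1*(-14)² = 4 - 1*196 = 4 - 196 = -192)
-h(u(8), m(-6)) = -1*(-192) = 192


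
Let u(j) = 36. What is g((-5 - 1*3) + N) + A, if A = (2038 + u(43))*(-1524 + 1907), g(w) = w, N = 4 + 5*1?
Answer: 794343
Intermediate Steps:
N = 9 (N = 4 + 5 = 9)
A = 794342 (A = (2038 + 36)*(-1524 + 1907) = 2074*383 = 794342)
g((-5 - 1*3) + N) + A = ((-5 - 1*3) + 9) + 794342 = ((-5 - 3) + 9) + 794342 = (-8 + 9) + 794342 = 1 + 794342 = 794343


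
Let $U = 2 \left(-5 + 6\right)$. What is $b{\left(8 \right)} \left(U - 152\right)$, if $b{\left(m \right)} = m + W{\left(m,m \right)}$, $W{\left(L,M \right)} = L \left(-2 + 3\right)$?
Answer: $-2400$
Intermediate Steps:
$U = 2$ ($U = 2 \cdot 1 = 2$)
$W{\left(L,M \right)} = L$ ($W{\left(L,M \right)} = L 1 = L$)
$b{\left(m \right)} = 2 m$ ($b{\left(m \right)} = m + m = 2 m$)
$b{\left(8 \right)} \left(U - 152\right) = 2 \cdot 8 \left(2 - 152\right) = 16 \left(-150\right) = -2400$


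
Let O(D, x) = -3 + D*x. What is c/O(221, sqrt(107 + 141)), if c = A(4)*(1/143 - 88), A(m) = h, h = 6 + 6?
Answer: -452988/1732095937 - 5133864*sqrt(62)/133238149 ≈ -0.30366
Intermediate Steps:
h = 12
A(m) = 12
c = -150996/143 (c = 12*(1/143 - 88) = 12*(-12583/143) = -150996/143 ≈ -1055.9)
c/O(221, sqrt(107 + 141)) = -150996/(143*(-3 + 221*sqrt(107 + 141))) = -150996/(143*(-3 + 221*sqrt(248))) = -150996/(143*(-3 + 221*(2*sqrt(62)))) = -150996/(143*(-3 + 442*sqrt(62)))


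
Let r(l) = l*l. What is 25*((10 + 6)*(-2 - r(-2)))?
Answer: -2400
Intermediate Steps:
r(l) = l²
25*((10 + 6)*(-2 - r(-2))) = 25*((10 + 6)*(-2 - 1*(-2)²)) = 25*(16*(-2 - 1*4)) = 25*(16*(-2 - 4)) = 25*(16*(-6)) = 25*(-96) = -2400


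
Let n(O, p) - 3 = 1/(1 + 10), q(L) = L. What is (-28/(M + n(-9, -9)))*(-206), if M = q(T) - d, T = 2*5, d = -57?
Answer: 63448/771 ≈ 82.293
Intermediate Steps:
T = 10
M = 67 (M = 10 - 1*(-57) = 10 + 57 = 67)
n(O, p) = 34/11 (n(O, p) = 3 + 1/(1 + 10) = 3 + 1/11 = 34/11)
(-28/(M + n(-9, -9)))*(-206) = (-28/(67 + 34/11))*(-206) = (-28/(771/11))*(-206) = ((11/771)*(-28))*(-206) = -308/771*(-206) = 63448/771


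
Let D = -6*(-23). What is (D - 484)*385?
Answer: -133210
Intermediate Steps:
D = 138
(D - 484)*385 = (138 - 484)*385 = -346*385 = -133210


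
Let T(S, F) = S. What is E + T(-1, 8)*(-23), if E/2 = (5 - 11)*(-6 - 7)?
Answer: 179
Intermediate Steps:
E = 156 (E = 2*((5 - 11)*(-6 - 7)) = 2*(-6*(-13)) = 2*78 = 156)
E + T(-1, 8)*(-23) = 156 - 1*(-23) = 156 + 23 = 179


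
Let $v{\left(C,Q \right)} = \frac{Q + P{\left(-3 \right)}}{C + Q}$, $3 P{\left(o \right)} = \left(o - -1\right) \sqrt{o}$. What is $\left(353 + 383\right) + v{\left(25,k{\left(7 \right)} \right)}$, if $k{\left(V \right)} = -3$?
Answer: $\frac{16189}{22} - \frac{i \sqrt{3}}{33} \approx 735.86 - 0.052486 i$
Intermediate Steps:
$P{\left(o \right)} = \frac{\sqrt{o} \left(1 + o\right)}{3}$ ($P{\left(o \right)} = \frac{\left(o - -1\right) \sqrt{o}}{3} = \frac{\left(o + 1\right) \sqrt{o}}{3} = \frac{\left(1 + o\right) \sqrt{o}}{3} = \frac{\sqrt{o} \left(1 + o\right)}{3}$)
$v{\left(C,Q \right)} = \frac{Q - \frac{2 i \sqrt{3}}{3}}{C + Q}$ ($v{\left(C,Q \right)} = \frac{Q + \frac{\sqrt{-3} \left(1 - 3\right)}{3}}{C + Q} = \frac{Q + \frac{1}{3} i \sqrt{3} \left(-2\right)}{C + Q} = \frac{Q - \frac{2 i \sqrt{3}}{3}}{C + Q}$)
$\left(353 + 383\right) + v{\left(25,k{\left(7 \right)} \right)} = \left(353 + 383\right) + \frac{-3 - \frac{2 i \sqrt{3}}{3}}{25 - 3} = 736 + \frac{-3 - \frac{2 i \sqrt{3}}{3}}{22} = 736 - \left(\frac{3}{22} + \frac{i \sqrt{3}}{33}\right) = \frac{16189}{22} - \frac{i \sqrt{3}}{33}$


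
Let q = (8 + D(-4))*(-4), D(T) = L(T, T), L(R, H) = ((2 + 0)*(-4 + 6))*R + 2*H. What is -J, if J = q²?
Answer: -4096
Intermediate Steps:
L(R, H) = 2*H + 4*R (L(R, H) = (2*2)*R + 2*H = 4*R + 2*H = 2*H + 4*R)
D(T) = 6*T (D(T) = 2*T + 4*T = 6*T)
q = 64 (q = (8 + 6*(-4))*(-4) = (8 - 24)*(-4) = -16*(-4) = 64)
J = 4096 (J = 64² = 4096)
-J = -1*4096 = -4096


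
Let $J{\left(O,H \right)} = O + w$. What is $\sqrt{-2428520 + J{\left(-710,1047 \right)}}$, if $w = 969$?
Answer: $i \sqrt{2428261} \approx 1558.3 i$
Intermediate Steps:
$J{\left(O,H \right)} = 969 + O$ ($J{\left(O,H \right)} = O + 969 = 969 + O$)
$\sqrt{-2428520 + J{\left(-710,1047 \right)}} = \sqrt{-2428520 + \left(969 - 710\right)} = \sqrt{-2428520 + 259} = \sqrt{-2428261} = i \sqrt{2428261}$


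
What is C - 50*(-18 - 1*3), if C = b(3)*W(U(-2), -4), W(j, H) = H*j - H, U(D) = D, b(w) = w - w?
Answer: 1050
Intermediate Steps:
b(w) = 0
W(j, H) = -H + H*j
C = 0 (C = 0*(-4*(-1 - 2)) = 0*(-4*(-3)) = 0*12 = 0)
C - 50*(-18 - 1*3) = 0 - 50*(-18 - 1*3) = 0 - 50*(-18 - 3) = 0 - 50*(-21) = 0 + 1050 = 1050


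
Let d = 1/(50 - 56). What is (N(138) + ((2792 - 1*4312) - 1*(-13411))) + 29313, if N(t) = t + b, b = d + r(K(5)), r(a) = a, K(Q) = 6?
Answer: 248087/6 ≈ 41348.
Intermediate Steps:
d = -⅙ (d = 1/(-6) = -⅙ ≈ -0.16667)
b = 35/6 (b = -⅙ + 6 = 35/6 ≈ 5.8333)
N(t) = 35/6 + t (N(t) = t + 35/6 = 35/6 + t)
(N(138) + ((2792 - 1*4312) - 1*(-13411))) + 29313 = ((35/6 + 138) + ((2792 - 1*4312) - 1*(-13411))) + 29313 = (863/6 + ((2792 - 4312) + 13411)) + 29313 = (863/6 + (-1520 + 13411)) + 29313 = (863/6 + 11891) + 29313 = 72209/6 + 29313 = 248087/6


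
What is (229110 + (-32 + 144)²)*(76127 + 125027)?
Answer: 48609668716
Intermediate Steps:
(229110 + (-32 + 144)²)*(76127 + 125027) = (229110 + 112²)*201154 = (229110 + 12544)*201154 = 241654*201154 = 48609668716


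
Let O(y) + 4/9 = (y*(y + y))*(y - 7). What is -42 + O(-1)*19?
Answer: -3190/9 ≈ -354.44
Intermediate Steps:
O(y) = -4/9 + 2*y²*(-7 + y) (O(y) = -4/9 + (y*(y + y))*(y - 7) = -4/9 + (y*(2*y))*(-7 + y) = -4/9 + (2*y²)*(-7 + y) = -4/9 + 2*y²*(-7 + y))
-42 + O(-1)*19 = -42 + (-4/9 - 14*(-1)² + 2*(-1)³)*19 = -42 + (-4/9 - 14*1 + 2*(-1))*19 = -42 + (-4/9 - 14 - 2)*19 = -42 - 148/9*19 = -42 - 2812/9 = -3190/9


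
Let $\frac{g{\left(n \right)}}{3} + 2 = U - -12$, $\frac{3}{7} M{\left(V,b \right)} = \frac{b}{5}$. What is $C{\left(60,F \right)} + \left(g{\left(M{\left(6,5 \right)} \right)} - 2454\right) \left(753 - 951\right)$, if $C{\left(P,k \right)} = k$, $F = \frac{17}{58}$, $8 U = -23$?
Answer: $\frac{55872565}{116} \approx 4.8166 \cdot 10^{5}$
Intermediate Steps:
$M{\left(V,b \right)} = \frac{7 b}{15}$ ($M{\left(V,b \right)} = \frac{7 \frac{b}{5}}{3} = \frac{7 b}{15}$)
$U = - \frac{23}{8}$ ($U = \frac{1}{8} \left(-23\right) = - \frac{23}{8} \approx -2.875$)
$F = \frac{17}{58}$ ($F = 17 \cdot \frac{1}{58} = \frac{17}{58} \approx 0.2931$)
$g{\left(n \right)} = \frac{171}{8}$ ($g{\left(n \right)} = -6 + 3 \left(- \frac{23}{8} - -12\right) = -6 + 3 \left(- \frac{23}{8} + 12\right) = -6 + 3 \cdot \frac{73}{8} = -6 + \frac{219}{8} = \frac{171}{8}$)
$C{\left(60,F \right)} + \left(g{\left(M{\left(6,5 \right)} \right)} - 2454\right) \left(753 - 951\right) = \frac{17}{58} + \left(\frac{171}{8} - 2454\right) \left(753 - 951\right) = \frac{17}{58} - - \frac{1926639}{4} = \frac{17}{58} + \frac{1926639}{4} = \frac{55872565}{116}$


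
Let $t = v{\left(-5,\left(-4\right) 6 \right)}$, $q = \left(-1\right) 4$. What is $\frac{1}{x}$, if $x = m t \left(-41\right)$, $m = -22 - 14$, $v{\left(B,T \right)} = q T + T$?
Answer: $\frac{1}{106272} \approx 9.4098 \cdot 10^{-6}$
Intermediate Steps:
$q = -4$
$v{\left(B,T \right)} = - 3 T$ ($v{\left(B,T \right)} = - 4 T + T = - 3 T$)
$t = 72$ ($t = - 3 \left(\left(-4\right) 6\right) = \left(-3\right) \left(-24\right) = 72$)
$m = -36$ ($m = -22 - 14 = -36$)
$x = 106272$ ($x = \left(-36\right) 72 \left(-41\right) = \left(-2592\right) \left(-41\right) = 106272$)
$\frac{1}{x} = \frac{1}{106272}$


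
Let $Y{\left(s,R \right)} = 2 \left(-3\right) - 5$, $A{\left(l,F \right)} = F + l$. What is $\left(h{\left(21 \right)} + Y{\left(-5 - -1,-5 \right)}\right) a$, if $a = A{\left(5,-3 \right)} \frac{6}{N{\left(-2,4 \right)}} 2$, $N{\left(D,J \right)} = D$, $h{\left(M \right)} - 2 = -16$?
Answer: $300$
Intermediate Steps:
$h{\left(M \right)} = -14$ ($h{\left(M \right)} = 2 - 16 = -14$)
$Y{\left(s,R \right)} = -11$ ($Y{\left(s,R \right)} = -6 - 5 = -11$)
$a = -12$ ($a = \left(-3 + 5\right) \frac{6}{-2} \cdot 2 = 2 \cdot 6 \left(- \frac{1}{2}\right) 2 = 2 \left(-3\right) 2 = \left(-6\right) 2 = -12$)
$\left(h{\left(21 \right)} + Y{\left(-5 - -1,-5 \right)}\right) a = \left(-14 - 11\right) \left(-12\right) = \left(-25\right) \left(-12\right) = 300$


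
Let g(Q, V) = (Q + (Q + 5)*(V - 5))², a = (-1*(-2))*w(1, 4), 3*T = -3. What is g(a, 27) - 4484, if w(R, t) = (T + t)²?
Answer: 270092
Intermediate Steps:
T = -1 (T = (⅓)*(-3) = -1)
w(R, t) = (-1 + t)²
a = 18 (a = (-1*(-2))*(-1 + 4)² = 2*3² = 2*9 = 18)
g(Q, V) = (Q + (-5 + V)*(5 + Q))² (g(Q, V) = (Q + (5 + Q)*(-5 + V))² = (Q + (-5 + V)*(5 + Q))²)
g(a, 27) - 4484 = (-25 - 4*18 + 5*27 + 18*27)² - 4484 = (-25 - 72 + 135 + 486)² - 4484 = 524² - 4484 = 274576 - 4484 = 270092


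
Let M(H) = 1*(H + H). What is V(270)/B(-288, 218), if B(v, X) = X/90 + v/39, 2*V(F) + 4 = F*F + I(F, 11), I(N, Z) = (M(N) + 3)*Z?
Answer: -46138365/5806 ≈ -7946.7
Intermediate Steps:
M(H) = 2*H (M(H) = 1*(2*H) = 2*H)
I(N, Z) = Z*(3 + 2*N) (I(N, Z) = (2*N + 3)*Z = (3 + 2*N)*Z = Z*(3 + 2*N))
V(F) = 29/2 + F²/2 + 11*F (V(F) = -2 + (F*F + 11*(3 + 2*F))/2 = -2 + (F² + (33 + 22*F))/2 = -2 + (33 + F² + 22*F)/2 = -2 + (33/2 + F²/2 + 11*F) = 29/2 + F²/2 + 11*F)
B(v, X) = v/39 + X/90 (B(v, X) = X*(1/90) + v*(1/39) = X/90 + v/39 = v/39 + X/90)
V(270)/B(-288, 218) = (29/2 + (½)*270² + 11*270)/((1/39)*(-288) + (1/90)*218) = (29/2 + (½)*72900 + 2970)/(-96/13 + 109/45) = (29/2 + 36450 + 2970)/(-2903/585) = (78869/2)*(-585/2903) = -46138365/5806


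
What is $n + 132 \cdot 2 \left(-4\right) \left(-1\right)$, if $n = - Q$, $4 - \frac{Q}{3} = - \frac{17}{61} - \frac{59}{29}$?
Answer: $\frac{1834560}{1769} \approx 1037.1$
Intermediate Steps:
$Q = \frac{33504}{1769}$ ($Q = 12 - 3 \left(- \frac{17}{61} - \frac{59}{29}\right) = 12 - - \frac{12276}{1769} = 12 + \frac{12276}{1769} = \frac{33504}{1769} \approx 18.94$)
$n = - \frac{33504}{1769}$ ($n = \left(-1\right) \frac{33504}{1769} = - \frac{33504}{1769} \approx -18.94$)
$n + 132 \cdot 2 \left(-4\right) \left(-1\right) = - \frac{33504}{1769} + 132 \cdot 2 \left(-4\right) \left(-1\right) = - \frac{33504}{1769} + 132 \left(\left(-8\right) \left(-1\right)\right) = - \frac{33504}{1769} + 132 \cdot 8 = - \frac{33504}{1769} + 1056 = \frac{1834560}{1769}$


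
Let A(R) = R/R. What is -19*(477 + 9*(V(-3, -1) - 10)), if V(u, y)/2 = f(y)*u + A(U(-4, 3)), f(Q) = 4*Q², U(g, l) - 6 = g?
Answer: -3591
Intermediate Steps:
U(g, l) = 6 + g
A(R) = 1
V(u, y) = 2 + 8*u*y² (V(u, y) = 2*((4*y²)*u + 1) = 2*(4*u*y² + 1) = 2*(1 + 4*u*y²) = 2 + 8*u*y²)
-19*(477 + 9*(V(-3, -1) - 10)) = -19*(477 + 9*((2 + 8*(-3)*(-1)²) - 10)) = -19*(477 + 9*((2 + 8*(-3)*1) - 10)) = -19*(477 + 9*((2 - 24) - 10)) = -19*(477 + 9*(-22 - 10)) = -19*(477 + 9*(-32)) = -19*(477 - 288) = -19*189 = -3591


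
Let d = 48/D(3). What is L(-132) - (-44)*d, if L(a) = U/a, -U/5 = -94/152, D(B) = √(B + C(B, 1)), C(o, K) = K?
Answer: 10593557/10032 ≈ 1056.0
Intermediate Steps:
D(B) = √(1 + B) (D(B) = √(B + 1) = √(1 + B))
U = 235/76 (U = -(-470)/152 = -5*(-47/76) = 235/76 ≈ 3.0921)
L(a) = 235/(76*a)
d = 24 (d = 48/(√(1 + 3)) = 48/(√4) = 48/2 = 48*(½) = 24)
L(-132) - (-44)*d = (235/76)/(-132) - (-44)*24 = (235/76)*(-1/132) - 1*(-1056) = -235/10032 + 1056 = 10593557/10032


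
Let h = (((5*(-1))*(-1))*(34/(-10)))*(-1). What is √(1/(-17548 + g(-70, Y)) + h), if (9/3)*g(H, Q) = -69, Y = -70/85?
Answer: √5248563126/17571 ≈ 4.1231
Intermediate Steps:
Y = -14/17 (Y = -70*1/85 = -14/17 ≈ -0.82353)
g(H, Q) = -23 (g(H, Q) = (⅓)*(-69) = -23)
h = 17 (h = ((-5*(-1))*(34*(-⅒)))*(-1) = (5*(-17/5))*(-1) = -17*(-1) = 17)
√(1/(-17548 + g(-70, Y)) + h) = √(1/(-17548 - 23) + 17) = √(1/(-17571) + 17) = √(-1/17571 + 17) = √(298706/17571) = √5248563126/17571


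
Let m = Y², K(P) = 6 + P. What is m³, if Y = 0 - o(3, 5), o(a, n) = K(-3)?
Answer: 729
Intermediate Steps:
o(a, n) = 3 (o(a, n) = 6 - 3 = 3)
Y = -3 (Y = 0 - 1*3 = 0 - 3 = -3)
m = 9 (m = (-3)² = 9)
m³ = 9³ = 729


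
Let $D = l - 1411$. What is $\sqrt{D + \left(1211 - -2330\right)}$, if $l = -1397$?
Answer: $\sqrt{733} \approx 27.074$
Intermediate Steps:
$D = -2808$ ($D = -1397 - 1411 = -2808$)
$\sqrt{D + \left(1211 - -2330\right)} = \sqrt{-2808 + \left(1211 - -2330\right)} = \sqrt{-2808 + \left(1211 + 2330\right)} = \sqrt{-2808 + 3541} = \sqrt{733}$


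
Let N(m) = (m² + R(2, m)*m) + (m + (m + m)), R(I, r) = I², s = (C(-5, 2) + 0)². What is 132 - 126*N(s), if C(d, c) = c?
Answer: -5412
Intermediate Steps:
s = 4 (s = (2 + 0)² = 2² = 4)
N(m) = m² + 7*m (N(m) = (m² + 2²*m) + (m + (m + m)) = (m² + 4*m) + (m + 2*m) = (m² + 4*m) + 3*m = m² + 7*m)
132 - 126*N(s) = 132 - 504*(7 + 4) = 132 - 504*11 = 132 - 126*44 = 132 - 5544 = -5412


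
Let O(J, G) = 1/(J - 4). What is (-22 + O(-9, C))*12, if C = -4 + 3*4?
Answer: -3444/13 ≈ -264.92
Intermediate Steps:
C = 8 (C = -4 + 12 = 8)
O(J, G) = 1/(-4 + J)
(-22 + O(-9, C))*12 = (-22 + 1/(-4 - 9))*12 = (-22 + 1/(-13))*12 = (-22 - 1/13)*12 = -287/13*12 = -3444/13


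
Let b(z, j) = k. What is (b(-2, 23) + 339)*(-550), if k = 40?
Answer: -208450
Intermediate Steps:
b(z, j) = 40
(b(-2, 23) + 339)*(-550) = (40 + 339)*(-550) = 379*(-550) = -208450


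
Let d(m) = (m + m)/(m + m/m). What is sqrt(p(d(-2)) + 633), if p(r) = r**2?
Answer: sqrt(649) ≈ 25.475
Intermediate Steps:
d(m) = 2*m/(1 + m) (d(m) = (2*m)/(m + 1) = (2*m)/(1 + m) = 2*m/(1 + m))
sqrt(p(d(-2)) + 633) = sqrt((2*(-2)/(1 - 2))**2 + 633) = sqrt((2*(-2)/(-1))**2 + 633) = sqrt((2*(-2)*(-1))**2 + 633) = sqrt(4**2 + 633) = sqrt(16 + 633) = sqrt(649)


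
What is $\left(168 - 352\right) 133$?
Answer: $-24472$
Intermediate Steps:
$\left(168 - 352\right) 133 = \left(-184\right) 133 = -24472$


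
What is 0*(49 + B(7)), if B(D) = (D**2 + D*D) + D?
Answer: 0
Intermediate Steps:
B(D) = D + 2*D**2 (B(D) = (D**2 + D**2) + D = 2*D**2 + D = D + 2*D**2)
0*(49 + B(7)) = 0*(49 + 7*(1 + 2*7)) = 0*(49 + 7*(1 + 14)) = 0*(49 + 7*15) = 0*(49 + 105) = 0*154 = 0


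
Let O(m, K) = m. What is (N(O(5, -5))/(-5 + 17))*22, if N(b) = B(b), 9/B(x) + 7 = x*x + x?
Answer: 33/46 ≈ 0.71739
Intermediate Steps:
B(x) = 9/(-7 + x + x**2) (B(x) = 9/(-7 + (x*x + x)) = 9/(-7 + (x**2 + x)) = 9/(-7 + (x + x**2)) = 9/(-7 + x + x**2))
N(b) = 9/(-7 + b + b**2)
(N(O(5, -5))/(-5 + 17))*22 = ((9/(-7 + 5 + 5**2))/(-5 + 17))*22 = ((9/(-7 + 5 + 25))/12)*22 = ((9/23)*(1/12))*22 = (3/92)*22 = 33/46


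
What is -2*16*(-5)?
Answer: 160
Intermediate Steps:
-2*16*(-5) = -32*(-5) = 160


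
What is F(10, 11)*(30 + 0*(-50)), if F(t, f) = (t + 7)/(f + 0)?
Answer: 510/11 ≈ 46.364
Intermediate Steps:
F(t, f) = (7 + t)/f
F(10, 11)*(30 + 0*(-50)) = ((7 + 10)/11)*(30 + 0*(-50)) = ((1/11)*17)*(30 + 0) = (17/11)*30 = 510/11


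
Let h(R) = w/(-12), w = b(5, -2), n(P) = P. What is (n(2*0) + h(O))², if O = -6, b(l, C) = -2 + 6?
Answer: ⅑ ≈ 0.11111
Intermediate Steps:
b(l, C) = 4
w = 4
h(R) = -⅓ (h(R) = 4/(-12) = 4*(-1/12) = -⅓)
(n(2*0) + h(O))² = (2*0 - ⅓)² = (0 - ⅓)² = (-⅓)² = ⅑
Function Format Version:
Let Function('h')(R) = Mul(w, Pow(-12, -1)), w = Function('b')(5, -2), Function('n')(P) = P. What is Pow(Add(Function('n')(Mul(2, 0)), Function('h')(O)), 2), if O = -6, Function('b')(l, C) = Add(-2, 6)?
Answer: Rational(1, 9) ≈ 0.11111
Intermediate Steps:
Function('b')(l, C) = 4
w = 4
Function('h')(R) = Rational(-1, 3) (Function('h')(R) = Mul(4, Pow(-12, -1)) = Mul(4, Rational(-1, 12)) = Rational(-1, 3))
Pow(Add(Function('n')(Mul(2, 0)), Function('h')(O)), 2) = Pow(Add(Mul(2, 0), Rational(-1, 3)), 2) = Pow(Add(0, Rational(-1, 3)), 2) = Pow(Rational(-1, 3), 2) = Rational(1, 9)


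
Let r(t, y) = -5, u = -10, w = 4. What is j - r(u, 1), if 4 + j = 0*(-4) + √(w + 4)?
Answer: 1 + 2*√2 ≈ 3.8284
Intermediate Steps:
j = -4 + 2*√2 (j = -4 + (0*(-4) + √(4 + 4)) = -4 + (0 + √8) = -4 + (0 + 2*√2) = -4 + 2*√2 ≈ -1.1716)
j - r(u, 1) = (-4 + 2*√2) - 1*(-5) = (-4 + 2*√2) + 5 = 1 + 2*√2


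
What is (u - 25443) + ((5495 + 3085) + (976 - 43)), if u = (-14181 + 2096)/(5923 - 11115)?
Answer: -82696475/5192 ≈ -15928.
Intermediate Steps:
u = 12085/5192 (u = -12085/(-5192) = -12085*(-1/5192) = 12085/5192 ≈ 2.3276)
(u - 25443) + ((5495 + 3085) + (976 - 43)) = (12085/5192 - 25443) + ((5495 + 3085) + (976 - 43)) = -132087971/5192 + (8580 + 933) = -132087971/5192 + 9513 = -82696475/5192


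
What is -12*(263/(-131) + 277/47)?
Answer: -287112/6157 ≈ -46.632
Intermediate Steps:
-12*(263/(-131) + 277/47) = -12*(263*(-1/131) + 277*(1/47)) = -12*(-263/131 + 277/47) = -12*23926/6157 = -287112/6157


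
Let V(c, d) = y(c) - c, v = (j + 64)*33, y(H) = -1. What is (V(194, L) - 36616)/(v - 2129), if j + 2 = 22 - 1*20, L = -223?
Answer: 36811/17 ≈ 2165.4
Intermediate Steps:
j = 0 (j = -2 + (22 - 1*20) = -2 + (22 - 20) = -2 + 2 = 0)
v = 2112 (v = (0 + 64)*33 = 64*33 = 2112)
V(c, d) = -1 - c
(V(194, L) - 36616)/(v - 2129) = ((-1 - 1*194) - 36616)/(2112 - 2129) = ((-1 - 194) - 36616)/(-17) = (-195 - 36616)*(-1/17) = -36811*(-1/17) = 36811/17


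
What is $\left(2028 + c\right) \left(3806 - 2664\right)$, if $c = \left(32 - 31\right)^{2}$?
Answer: $2317118$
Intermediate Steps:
$c = 1$ ($c = 1^{2} = 1$)
$\left(2028 + c\right) \left(3806 - 2664\right) = \left(2028 + 1\right) \left(3806 - 2664\right) = 2029 \cdot 1142 = 2317118$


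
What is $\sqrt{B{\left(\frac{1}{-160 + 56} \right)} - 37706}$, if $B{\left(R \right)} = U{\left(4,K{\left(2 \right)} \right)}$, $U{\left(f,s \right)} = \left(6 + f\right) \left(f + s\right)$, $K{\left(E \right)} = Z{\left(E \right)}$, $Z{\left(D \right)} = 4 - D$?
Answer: $i \sqrt{37646} \approx 194.03 i$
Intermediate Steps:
$K{\left(E \right)} = 4 - E$
$B{\left(R \right)} = 60$ ($B{\left(R \right)} = 4^{2} + 6 \cdot 4 + 6 \left(4 - 2\right) + 4 \left(4 - 2\right) = 16 + 24 + 6 \left(4 - 2\right) + 4 \left(4 - 2\right) = 16 + 24 + 6 \cdot 2 + 4 \cdot 2 = 16 + 24 + 12 + 8 = 60$)
$\sqrt{B{\left(\frac{1}{-160 + 56} \right)} - 37706} = \sqrt{60 - 37706} = \sqrt{-37646} = i \sqrt{37646}$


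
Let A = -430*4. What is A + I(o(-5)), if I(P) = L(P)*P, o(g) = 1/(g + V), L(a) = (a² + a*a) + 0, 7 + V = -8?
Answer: -6880001/4000 ≈ -1720.0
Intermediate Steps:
V = -15 (V = -7 - 8 = -15)
L(a) = 2*a² (L(a) = (a² + a²) + 0 = 2*a² + 0 = 2*a²)
o(g) = 1/(-15 + g) (o(g) = 1/(g - 15) = 1/(-15 + g))
A = -1720
I(P) = 2*P³ (I(P) = (2*P²)*P = 2*P³)
A + I(o(-5)) = -1720 + 2*(1/(-15 - 5))³ = -1720 + 2*(1/(-20))³ = -1720 + 2*(-1/20)³ = -1720 + 2*(-1/8000) = -1720 - 1/4000 = -6880001/4000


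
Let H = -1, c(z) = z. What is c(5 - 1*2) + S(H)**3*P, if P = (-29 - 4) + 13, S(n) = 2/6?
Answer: 61/27 ≈ 2.2593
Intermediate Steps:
S(n) = 1/3 (S(n) = 2*(1/6) = 1/3)
P = -20 (P = -33 + 13 = -20)
c(5 - 1*2) + S(H)**3*P = (5 - 1*2) + (1/3)**3*(-20) = (5 - 2) + (1/27)*(-20) = 3 - 20/27 = 61/27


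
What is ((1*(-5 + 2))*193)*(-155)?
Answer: 89745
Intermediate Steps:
((1*(-5 + 2))*193)*(-155) = ((1*(-3))*193)*(-155) = -3*193*(-155) = -579*(-155) = 89745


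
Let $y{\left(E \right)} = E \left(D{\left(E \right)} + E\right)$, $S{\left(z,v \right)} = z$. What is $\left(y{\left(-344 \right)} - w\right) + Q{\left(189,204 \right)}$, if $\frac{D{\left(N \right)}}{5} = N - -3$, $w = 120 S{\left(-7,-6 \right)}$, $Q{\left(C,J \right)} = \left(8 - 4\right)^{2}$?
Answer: $705712$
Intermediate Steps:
$Q{\left(C,J \right)} = 16$ ($Q{\left(C,J \right)} = 4^{2} = 16$)
$w = -840$ ($w = 120 \left(-7\right) = -840$)
$D{\left(N \right)} = 15 + 5 N$ ($D{\left(N \right)} = 5 \left(N - -3\right) = 5 \left(N + 3\right) = 5 \left(3 + N\right) = 15 + 5 N$)
$y{\left(E \right)} = E \left(15 + 6 E\right)$ ($y{\left(E \right)} = E \left(\left(15 + 5 E\right) + E\right) = E \left(15 + 6 E\right)$)
$\left(y{\left(-344 \right)} - w\right) + Q{\left(189,204 \right)} = \left(3 \left(-344\right) \left(5 + 2 \left(-344\right)\right) - -840\right) + 16 = \left(3 \left(-344\right) \left(5 - 688\right) + 840\right) + 16 = \left(3 \left(-344\right) \left(-683\right) + 840\right) + 16 = \left(704856 + 840\right) + 16 = 705696 + 16 = 705712$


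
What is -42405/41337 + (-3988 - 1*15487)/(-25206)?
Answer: -29313595/115771158 ≈ -0.25320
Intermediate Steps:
-42405/41337 + (-3988 - 1*15487)/(-25206) = -42405*1/41337 + (-3988 - 15487)*(-1/25206) = -14135/13779 - 19475*(-1/25206) = -14135/13779 + 19475/25206 = -29313595/115771158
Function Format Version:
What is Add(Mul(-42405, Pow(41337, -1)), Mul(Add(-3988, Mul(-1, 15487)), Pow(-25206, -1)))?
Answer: Rational(-29313595, 115771158) ≈ -0.25320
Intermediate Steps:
Add(Mul(-42405, Pow(41337, -1)), Mul(Add(-3988, Mul(-1, 15487)), Pow(-25206, -1))) = Add(Mul(-42405, Rational(1, 41337)), Mul(Add(-3988, -15487), Rational(-1, 25206))) = Add(Rational(-14135, 13779), Mul(-19475, Rational(-1, 25206))) = Add(Rational(-14135, 13779), Rational(19475, 25206)) = Rational(-29313595, 115771158)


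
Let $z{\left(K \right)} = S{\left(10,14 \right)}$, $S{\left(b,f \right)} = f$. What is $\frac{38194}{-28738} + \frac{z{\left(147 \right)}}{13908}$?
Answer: $- \frac{132699955}{99922026} \approx -1.328$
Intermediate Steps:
$z{\left(K \right)} = 14$
$\frac{38194}{-28738} + \frac{z{\left(147 \right)}}{13908} = \frac{38194}{-28738} + \frac{14}{13908} = 38194 \left(- \frac{1}{28738}\right) + 14 \cdot \frac{1}{13908} = - \frac{19097}{14369} + \frac{7}{6954} = - \frac{132699955}{99922026}$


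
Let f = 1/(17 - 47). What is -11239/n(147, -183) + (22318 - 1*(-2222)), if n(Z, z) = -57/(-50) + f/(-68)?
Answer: 170836020/11633 ≈ 14685.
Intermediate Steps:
f = -1/30 (f = 1/(-30) = -1/30 ≈ -0.033333)
n(Z, z) = 11633/10200 (n(Z, z) = -57/(-50) - 1/30/(-68) = -57*(-1/50) - 1/30*(-1/68) = 57/50 + 1/2040 = 11633/10200)
-11239/n(147, -183) + (22318 - 1*(-2222)) = -11239/11633/10200 + (22318 - 1*(-2222)) = -11239*10200/11633 + (22318 + 2222) = -114637800/11633 + 24540 = 170836020/11633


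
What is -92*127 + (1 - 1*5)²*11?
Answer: -11508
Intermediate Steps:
-92*127 + (1 - 1*5)²*11 = -11684 + (1 - 5)²*11 = -11684 + (-4)²*11 = -11684 + 16*11 = -11684 + 176 = -11508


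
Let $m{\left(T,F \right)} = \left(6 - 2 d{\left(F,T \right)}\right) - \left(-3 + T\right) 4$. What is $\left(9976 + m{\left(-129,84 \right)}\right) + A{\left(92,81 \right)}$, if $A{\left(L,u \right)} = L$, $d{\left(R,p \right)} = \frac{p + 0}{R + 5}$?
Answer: $\frac{943836}{89} \approx 10605.0$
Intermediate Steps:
$d{\left(R,p \right)} = \frac{p}{5 + R}$
$m{\left(T,F \right)} = 18 - 4 T - \frac{2 T}{5 + F}$ ($m{\left(T,F \right)} = \left(6 - 2 \frac{T}{5 + F}\right) - \left(-3 + T\right) 4 = \left(6 - \frac{2 T}{5 + F}\right) - \left(-12 + 4 T\right) = 18 - 4 T - \frac{2 T}{5 + F}$)
$\left(9976 + m{\left(-129,84 \right)}\right) + A{\left(92,81 \right)} = \left(9976 + \frac{2 \left(\left(-1\right) \left(-129\right) + \left(5 + 84\right) \left(9 - -258\right)\right)}{5 + 84}\right) + 92 = \left(9976 + \frac{2 \left(129 + 89 \left(9 + 258\right)\right)}{89}\right) + 92 = \left(9976 + 2 \cdot \frac{1}{89} \left(129 + 89 \cdot 267\right)\right) + 92 = \left(9976 + 2 \cdot \frac{1}{89} \left(129 + 23763\right)\right) + 92 = \left(9976 + 2 \cdot \frac{1}{89} \cdot 23892\right) + 92 = \left(9976 + \frac{47784}{89}\right) + 92 = \frac{935648}{89} + 92 = \frac{943836}{89}$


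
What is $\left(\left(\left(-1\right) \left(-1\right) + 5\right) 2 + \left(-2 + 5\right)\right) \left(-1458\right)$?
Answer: $-21870$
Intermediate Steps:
$\left(\left(\left(-1\right) \left(-1\right) + 5\right) 2 + \left(-2 + 5\right)\right) \left(-1458\right) = \left(\left(1 + 5\right) 2 + 3\right) \left(-1458\right) = \left(6 \cdot 2 + 3\right) \left(-1458\right) = \left(12 + 3\right) \left(-1458\right) = 15 \left(-1458\right) = -21870$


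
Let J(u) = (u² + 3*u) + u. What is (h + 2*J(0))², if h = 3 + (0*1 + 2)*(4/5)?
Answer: 529/25 ≈ 21.160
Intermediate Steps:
J(u) = u² + 4*u
h = 23/5 (h = 3 + (0 + 2)*(4*(⅕)) = 3 + 2*(⅘) = 3 + 8/5 = 23/5 ≈ 4.6000)
(h + 2*J(0))² = (23/5 + 2*(0*(4 + 0)))² = (23/5 + 2*(0*4))² = (23/5 + 2*0)² = (23/5 + 0)² = (23/5)² = 529/25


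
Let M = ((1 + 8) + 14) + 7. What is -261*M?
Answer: -7830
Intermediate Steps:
M = 30 (M = (9 + 14) + 7 = 23 + 7 = 30)
-261*M = -261*30 = -7830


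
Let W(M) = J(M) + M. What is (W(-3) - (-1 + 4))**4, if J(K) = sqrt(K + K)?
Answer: (6 - I*sqrt(6))**4 ≈ 36.0 - 1763.6*I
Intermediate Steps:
J(K) = sqrt(2)*sqrt(K) (J(K) = sqrt(2*K) = sqrt(2)*sqrt(K))
W(M) = M + sqrt(2)*sqrt(M) (W(M) = sqrt(2)*sqrt(M) + M = M + sqrt(2)*sqrt(M))
(W(-3) - (-1 + 4))**4 = ((-3 + sqrt(2)*sqrt(-3)) - (-1 + 4))**4 = ((-3 + sqrt(2)*(I*sqrt(3))) - 1*3)**4 = ((-3 + I*sqrt(6)) - 3)**4 = (-6 + I*sqrt(6))**4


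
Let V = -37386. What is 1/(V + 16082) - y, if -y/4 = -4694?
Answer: -400003905/21304 ≈ -18776.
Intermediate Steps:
y = 18776 (y = -4*(-4694) = 18776)
1/(V + 16082) - y = 1/(-37386 + 16082) - 1*18776 = 1/(-21304) - 18776 = -1/21304 - 18776 = -400003905/21304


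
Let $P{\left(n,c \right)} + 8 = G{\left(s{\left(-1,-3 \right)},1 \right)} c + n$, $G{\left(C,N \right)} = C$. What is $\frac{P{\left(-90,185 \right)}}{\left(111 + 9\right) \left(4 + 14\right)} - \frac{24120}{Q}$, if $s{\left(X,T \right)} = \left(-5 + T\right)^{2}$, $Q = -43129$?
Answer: $\frac{93086653}{15526440} \approx 5.9954$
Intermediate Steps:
$P{\left(n,c \right)} = -8 + n + 64 c$ ($P{\left(n,c \right)} = -8 + \left(\left(-5 - 3\right)^{2} c + n\right) = -8 + \left(\left(-8\right)^{2} c + n\right) = -8 + \left(64 c + n\right) = -8 + \left(n + 64 c\right) = -8 + n + 64 c$)
$\frac{P{\left(-90,185 \right)}}{\left(111 + 9\right) \left(4 + 14\right)} - \frac{24120}{Q} = \frac{-8 - 90 + 64 \cdot 185}{\left(111 + 9\right) \left(4 + 14\right)} - \frac{24120}{-43129} = \frac{-8 - 90 + 11840}{120 \cdot 18} - - \frac{24120}{43129} = \frac{11742}{2160} + \frac{24120}{43129} = 11742 \cdot \frac{1}{2160} + \frac{24120}{43129} = \frac{1957}{360} + \frac{24120}{43129} = \frac{93086653}{15526440}$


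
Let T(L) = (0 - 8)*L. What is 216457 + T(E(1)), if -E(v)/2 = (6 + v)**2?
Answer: 217241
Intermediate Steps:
E(v) = -2*(6 + v)**2
T(L) = -8*L
216457 + T(E(1)) = 216457 - (-16)*(6 + 1)**2 = 216457 - (-16)*7**2 = 216457 - (-16)*49 = 216457 - 8*(-98) = 216457 + 784 = 217241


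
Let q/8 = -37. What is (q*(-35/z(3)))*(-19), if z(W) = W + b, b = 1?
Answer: -49210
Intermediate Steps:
z(W) = 1 + W (z(W) = W + 1 = 1 + W)
q = -296 (q = 8*(-37) = -296)
(q*(-35/z(3)))*(-19) = -(-10360)/(1 + 3)*(-19) = -(-10360)/4*(-19) = -296*(-35/4)*(-19) = 2590*(-19) = -49210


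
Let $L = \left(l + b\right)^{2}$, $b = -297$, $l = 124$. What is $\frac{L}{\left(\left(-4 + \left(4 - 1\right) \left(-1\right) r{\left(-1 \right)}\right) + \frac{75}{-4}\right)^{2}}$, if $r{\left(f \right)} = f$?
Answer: $\frac{478864}{6241} \approx 76.729$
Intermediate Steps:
$L = 29929$ ($L = \left(124 - 297\right)^{2} = \left(-173\right)^{2} = 29929$)
$\frac{L}{\left(\left(-4 + \left(4 - 1\right) \left(-1\right) r{\left(-1 \right)}\right) + \frac{75}{-4}\right)^{2}} = \frac{29929}{\left(\left(-4 + \left(4 - 1\right) \left(-1\right) \left(-1\right)\right) + \frac{75}{-4}\right)^{2}} = \frac{29929}{\left(\left(-4 + 3 \left(-1\right) \left(-1\right)\right) + 75 \left(- \frac{1}{4}\right)\right)^{2}} = \frac{29929}{\left(\left(-4 - -3\right) - \frac{75}{4}\right)^{2}} = \frac{29929}{\left(\left(-4 + 3\right) - \frac{75}{4}\right)^{2}} = \frac{29929}{\left(-1 - \frac{75}{4}\right)^{2}} = \frac{29929}{\left(- \frac{79}{4}\right)^{2}} = \frac{29929}{\frac{6241}{16}} = 29929 \cdot \frac{16}{6241} = \frac{478864}{6241}$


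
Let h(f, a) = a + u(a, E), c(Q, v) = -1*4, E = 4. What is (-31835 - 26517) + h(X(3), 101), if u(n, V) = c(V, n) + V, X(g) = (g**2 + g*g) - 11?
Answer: -58251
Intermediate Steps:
c(Q, v) = -4
X(g) = -11 + 2*g**2 (X(g) = (g**2 + g**2) - 11 = 2*g**2 - 11 = -11 + 2*g**2)
u(n, V) = -4 + V
h(f, a) = a (h(f, a) = a + (-4 + 4) = a + 0 = a)
(-31835 - 26517) + h(X(3), 101) = (-31835 - 26517) + 101 = -58352 + 101 = -58251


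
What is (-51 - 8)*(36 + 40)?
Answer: -4484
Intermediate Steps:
(-51 - 8)*(36 + 40) = -59*76 = -4484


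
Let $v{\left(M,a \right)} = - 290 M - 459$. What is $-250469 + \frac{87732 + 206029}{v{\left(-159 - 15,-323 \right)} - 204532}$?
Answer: $- \frac{2977347600}{11887} \approx -2.5047 \cdot 10^{5}$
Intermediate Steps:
$v{\left(M,a \right)} = -459 - 290 M$
$-250469 + \frac{87732 + 206029}{v{\left(-159 - 15,-323 \right)} - 204532} = -250469 + \frac{87732 + 206029}{\left(-459 - 290 \left(-159 - 15\right)\right) - 204532} = -250469 + \frac{293761}{\left(-459 - -50460\right) - 204532} = -250469 + \frac{293761}{\left(-459 + 50460\right) - 204532} = -250469 + \frac{293761}{50001 - 204532} = -250469 + \frac{293761}{-154531} = -250469 + 293761 \left(- \frac{1}{154531}\right) = -250469 - \frac{22597}{11887} = - \frac{2977347600}{11887}$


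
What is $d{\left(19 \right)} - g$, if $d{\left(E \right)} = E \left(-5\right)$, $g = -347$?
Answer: $252$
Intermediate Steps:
$d{\left(E \right)} = - 5 E$
$d{\left(19 \right)} - g = \left(-5\right) 19 - -347 = -95 + 347 = 252$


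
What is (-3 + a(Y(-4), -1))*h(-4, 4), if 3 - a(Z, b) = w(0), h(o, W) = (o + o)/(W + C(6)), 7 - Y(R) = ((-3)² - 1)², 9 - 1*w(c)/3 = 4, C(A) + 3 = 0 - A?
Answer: -24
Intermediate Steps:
C(A) = -3 - A (C(A) = -3 + (0 - A) = -3 - A)
w(c) = 15 (w(c) = 27 - 3*4 = 27 - 12 = 15)
Y(R) = -57 (Y(R) = 7 - ((-3)² - 1)² = 7 - (9 - 1)² = 7 - 1*8² = 7 - 1*64 = 7 - 64 = -57)
h(o, W) = 2*o/(-9 + W) (h(o, W) = (o + o)/(W + (-3 - 1*6)) = (2*o)/(W + (-3 - 6)) = (2*o)/(W - 9) = (2*o)/(-9 + W) = 2*o/(-9 + W))
a(Z, b) = -12 (a(Z, b) = 3 - 1*15 = 3 - 15 = -12)
(-3 + a(Y(-4), -1))*h(-4, 4) = (-3 - 12)*(2*(-4)/(-9 + 4)) = -30*(-4)/(-5) = -30*(-4)*(-1)/5 = -15*8/5 = -24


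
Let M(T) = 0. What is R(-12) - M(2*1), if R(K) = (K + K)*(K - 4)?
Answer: 384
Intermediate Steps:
R(K) = 2*K*(-4 + K) (R(K) = (2*K)*(-4 + K) = 2*K*(-4 + K))
R(-12) - M(2*1) = 2*(-12)*(-4 - 12) - 1*0 = 2*(-12)*(-16) + 0 = 384 + 0 = 384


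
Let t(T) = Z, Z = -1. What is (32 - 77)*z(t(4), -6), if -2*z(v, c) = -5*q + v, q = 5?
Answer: -585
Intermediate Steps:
t(T) = -1
z(v, c) = 25/2 - v/2 (z(v, c) = -(-5*5 + v)/2 = -(-25 + v)/2 = 25/2 - v/2)
(32 - 77)*z(t(4), -6) = (32 - 77)*(25/2 - ½*(-1)) = -45*(25/2 + ½) = -45*13 = -585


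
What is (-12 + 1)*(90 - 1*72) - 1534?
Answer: -1732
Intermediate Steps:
(-12 + 1)*(90 - 1*72) - 1534 = -11*(90 - 72) - 1534 = -11*18 - 1534 = -198 - 1534 = -1732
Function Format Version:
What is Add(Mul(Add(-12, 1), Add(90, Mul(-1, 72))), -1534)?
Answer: -1732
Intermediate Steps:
Add(Mul(Add(-12, 1), Add(90, Mul(-1, 72))), -1534) = Add(Mul(-11, Add(90, -72)), -1534) = Add(Mul(-11, 18), -1534) = Add(-198, -1534) = -1732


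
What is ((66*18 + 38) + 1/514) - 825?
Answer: 206115/514 ≈ 401.00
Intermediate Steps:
((66*18 + 38) + 1/514) - 825 = ((1188 + 38) + 1/514) - 825 = (1226 + 1/514) - 825 = 630165/514 - 825 = 206115/514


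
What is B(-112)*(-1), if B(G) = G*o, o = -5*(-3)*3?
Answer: 5040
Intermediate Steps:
o = 45 (o = 15*3 = 45)
B(G) = 45*G (B(G) = G*45 = 45*G)
B(-112)*(-1) = (45*(-112))*(-1) = -5040*(-1) = 5040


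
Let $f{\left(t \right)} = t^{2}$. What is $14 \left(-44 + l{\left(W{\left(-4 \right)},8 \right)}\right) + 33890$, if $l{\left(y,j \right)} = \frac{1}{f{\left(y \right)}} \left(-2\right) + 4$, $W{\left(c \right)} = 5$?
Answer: $\frac{833222}{25} \approx 33329.0$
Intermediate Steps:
$l{\left(y,j \right)} = 4 - \frac{2}{y^{2}}$ ($l{\left(y,j \right)} = \frac{1}{y^{2}} \left(-2\right) + 4 = - \frac{2}{y^{2}} + 4 = 4 - \frac{2}{y^{2}}$)
$14 \left(-44 + l{\left(W{\left(-4 \right)},8 \right)}\right) + 33890 = 14 \left(-44 + \left(4 - \frac{2}{25}\right)\right) + 33890 = 14 \left(-44 + \frac{98}{25}\right) + 33890 = 14 \left(- \frac{1002}{25}\right) + 33890 = - \frac{14028}{25} + 33890 = \frac{833222}{25}$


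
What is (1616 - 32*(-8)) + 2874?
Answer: 4746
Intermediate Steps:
(1616 - 32*(-8)) + 2874 = (1616 + 256) + 2874 = 1872 + 2874 = 4746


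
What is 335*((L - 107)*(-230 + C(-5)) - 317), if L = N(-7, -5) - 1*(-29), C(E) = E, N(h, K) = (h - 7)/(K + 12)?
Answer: 6191805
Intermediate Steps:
N(h, K) = (-7 + h)/(12 + K)
L = 27 (L = (-7 - 7)/(12 - 5) - 1*(-29) = -14/7 + 29 = (1/7)*(-14) + 29 = -2 + 29 = 27)
335*((L - 107)*(-230 + C(-5)) - 317) = 335*((27 - 107)*(-230 - 5) - 317) = 335*(-80*(-235) - 317) = 335*(18800 - 317) = 335*18483 = 6191805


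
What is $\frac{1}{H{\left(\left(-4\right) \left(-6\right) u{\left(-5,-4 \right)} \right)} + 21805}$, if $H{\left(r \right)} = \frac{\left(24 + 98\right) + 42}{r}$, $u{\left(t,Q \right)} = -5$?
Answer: $\frac{30}{654109} \approx 4.5864 \cdot 10^{-5}$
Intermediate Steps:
$H{\left(r \right)} = \frac{164}{r}$ ($H{\left(r \right)} = \frac{122 + 42}{r} = \frac{164}{r}$)
$\frac{1}{H{\left(\left(-4\right) \left(-6\right) u{\left(-5,-4 \right)} \right)} + 21805} = \frac{1}{\frac{164}{\left(-4\right) \left(-6\right) \left(-5\right)} + 21805} = \frac{1}{\frac{164}{24 \left(-5\right)} + 21805} = \frac{1}{\frac{164}{-120} + 21805} = \frac{1}{164 \left(- \frac{1}{120}\right) + 21805} = \frac{1}{- \frac{41}{30} + 21805} = \frac{1}{\frac{654109}{30}} = \frac{30}{654109}$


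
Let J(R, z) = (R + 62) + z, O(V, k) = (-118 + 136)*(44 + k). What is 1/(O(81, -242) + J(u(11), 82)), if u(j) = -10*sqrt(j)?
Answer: -171/584765 + sqrt(11)/1169530 ≈ -0.00028959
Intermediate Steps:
O(V, k) = 792 + 18*k (O(V, k) = 18*(44 + k) = 792 + 18*k)
J(R, z) = 62 + R + z (J(R, z) = (62 + R) + z = 62 + R + z)
1/(O(81, -242) + J(u(11), 82)) = 1/((792 + 18*(-242)) + (62 - 10*sqrt(11) + 82)) = 1/((792 - 4356) + (144 - 10*sqrt(11))) = 1/(-3564 + (144 - 10*sqrt(11))) = 1/(-3420 - 10*sqrt(11))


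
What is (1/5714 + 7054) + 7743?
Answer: 84550059/5714 ≈ 14797.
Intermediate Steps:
(1/5714 + 7054) + 7743 = 40306557/5714 + 7743 = 84550059/5714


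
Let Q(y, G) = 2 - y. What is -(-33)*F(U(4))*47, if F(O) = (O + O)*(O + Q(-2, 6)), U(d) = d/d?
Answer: 15510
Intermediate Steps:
U(d) = 1
F(O) = 2*O*(4 + O) (F(O) = (O + O)*(O + (2 - 1*(-2))) = (2*O)*(O + (2 + 2)) = (2*O)*(O + 4) = (2*O)*(4 + O) = 2*O*(4 + O))
-(-33)*F(U(4))*47 = -(-33)*2*1*(4 + 1)*47 = -(-33)*2*1*5*47 = -(-33)*10*47 = -11*(-30)*47 = 330*47 = 15510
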